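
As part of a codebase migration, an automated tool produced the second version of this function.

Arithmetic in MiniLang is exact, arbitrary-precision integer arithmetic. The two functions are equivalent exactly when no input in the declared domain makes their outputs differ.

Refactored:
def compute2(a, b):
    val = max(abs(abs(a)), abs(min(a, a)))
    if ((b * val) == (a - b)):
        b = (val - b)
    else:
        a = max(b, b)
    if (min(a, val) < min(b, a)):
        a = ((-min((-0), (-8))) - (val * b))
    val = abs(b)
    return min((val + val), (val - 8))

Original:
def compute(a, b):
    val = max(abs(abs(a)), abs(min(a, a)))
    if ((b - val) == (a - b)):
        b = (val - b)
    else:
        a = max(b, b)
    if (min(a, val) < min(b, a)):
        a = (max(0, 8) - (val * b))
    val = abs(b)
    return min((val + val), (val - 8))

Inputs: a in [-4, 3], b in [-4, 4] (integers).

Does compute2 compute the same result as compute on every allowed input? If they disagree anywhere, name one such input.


The rewrite breaks on a=-4, b=0, where the results are -4 and -8.
compute: val = 4; ((b - val) == (a - b)) -> true; b = 4; (min(a, val) < min(b, a)) -> false; val = 4; return -4
compute2: val = 4; ((b * val) == (a - b)) -> false; a = 0; (min(a, val) < min(b, a)) -> false; val = 0; return -8
verdict: not equivalent; witness: a=-4, b=0


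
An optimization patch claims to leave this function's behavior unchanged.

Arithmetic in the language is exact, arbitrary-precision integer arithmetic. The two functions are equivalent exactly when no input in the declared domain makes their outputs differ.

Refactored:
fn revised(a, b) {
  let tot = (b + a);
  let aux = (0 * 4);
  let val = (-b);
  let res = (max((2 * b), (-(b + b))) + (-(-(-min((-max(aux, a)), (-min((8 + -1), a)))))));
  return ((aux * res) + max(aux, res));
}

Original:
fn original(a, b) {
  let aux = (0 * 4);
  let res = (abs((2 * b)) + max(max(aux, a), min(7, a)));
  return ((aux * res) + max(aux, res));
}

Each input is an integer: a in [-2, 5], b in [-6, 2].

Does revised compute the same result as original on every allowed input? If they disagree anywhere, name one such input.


Side by side, the visible changes include: constant usage differs; arithmetic usage differs; statement counts differ; local variable names differ; min/max/abs usage differs.
One worked example (a=-1, b=-3) — original: aux = 0; res = 6; return 6; revised: tot = -4; aux = 0; val = 3; res = 6; return 6; agreement on 6.
An exhaustive pass over the 72 declared inputs shows identical outputs.
verdict: equivalent


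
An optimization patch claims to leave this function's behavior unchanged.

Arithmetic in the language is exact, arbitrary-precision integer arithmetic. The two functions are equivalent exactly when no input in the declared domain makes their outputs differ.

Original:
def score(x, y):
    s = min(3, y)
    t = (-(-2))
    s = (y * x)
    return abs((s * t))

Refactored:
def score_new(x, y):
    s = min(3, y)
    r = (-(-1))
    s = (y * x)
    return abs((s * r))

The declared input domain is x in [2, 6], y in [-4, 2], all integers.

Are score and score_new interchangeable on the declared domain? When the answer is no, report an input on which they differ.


There is a counterexample at x=2, y=-4: 16 on one side, 8 on the other.
score: s=-4, then t=2, then s=-8, then returns 16
score_new: s=-4, then r=1, then s=-8, then returns 8
verdict: not equivalent; witness: x=2, y=-4


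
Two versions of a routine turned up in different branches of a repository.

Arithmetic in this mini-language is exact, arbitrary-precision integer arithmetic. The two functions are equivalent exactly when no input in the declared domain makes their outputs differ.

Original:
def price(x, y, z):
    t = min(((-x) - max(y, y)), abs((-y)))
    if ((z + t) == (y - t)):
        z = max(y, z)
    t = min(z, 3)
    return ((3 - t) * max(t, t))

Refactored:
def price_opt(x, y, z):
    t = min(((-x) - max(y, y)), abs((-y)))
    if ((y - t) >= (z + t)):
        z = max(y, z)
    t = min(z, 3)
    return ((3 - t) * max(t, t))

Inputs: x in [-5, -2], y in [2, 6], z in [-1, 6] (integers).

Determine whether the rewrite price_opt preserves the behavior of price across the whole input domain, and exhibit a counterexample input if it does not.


The rewrite breaks on x=-5, y=4, z=-1, where the results are -4 and 0.
price: t becomes 1; next ((z + t) == (y - t)) evaluates to false; next t becomes -1; next final value -4
price_opt: t becomes 1; next ((y - t) >= (z + t)) evaluates to true; next z becomes 4; next t becomes 3; next final value 0
verdict: not equivalent; witness: x=-5, y=4, z=-1


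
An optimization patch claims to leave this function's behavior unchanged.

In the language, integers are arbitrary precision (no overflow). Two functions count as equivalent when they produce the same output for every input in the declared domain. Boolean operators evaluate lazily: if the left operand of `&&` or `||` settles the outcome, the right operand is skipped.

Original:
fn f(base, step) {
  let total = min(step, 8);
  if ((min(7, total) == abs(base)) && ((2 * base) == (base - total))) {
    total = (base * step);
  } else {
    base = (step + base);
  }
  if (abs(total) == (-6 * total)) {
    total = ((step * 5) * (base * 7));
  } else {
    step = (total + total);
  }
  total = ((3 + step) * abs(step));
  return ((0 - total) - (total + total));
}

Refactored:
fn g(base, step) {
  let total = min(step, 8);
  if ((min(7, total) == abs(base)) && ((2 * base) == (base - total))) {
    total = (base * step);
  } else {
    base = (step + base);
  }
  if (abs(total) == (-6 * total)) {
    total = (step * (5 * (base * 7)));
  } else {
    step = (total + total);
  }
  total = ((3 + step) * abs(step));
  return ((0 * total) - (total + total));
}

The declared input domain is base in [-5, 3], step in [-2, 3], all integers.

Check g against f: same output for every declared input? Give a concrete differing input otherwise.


On input base=-5, step=-2, f returns 12 while g returns 8.
verdict: not equivalent; witness: base=-5, step=-2


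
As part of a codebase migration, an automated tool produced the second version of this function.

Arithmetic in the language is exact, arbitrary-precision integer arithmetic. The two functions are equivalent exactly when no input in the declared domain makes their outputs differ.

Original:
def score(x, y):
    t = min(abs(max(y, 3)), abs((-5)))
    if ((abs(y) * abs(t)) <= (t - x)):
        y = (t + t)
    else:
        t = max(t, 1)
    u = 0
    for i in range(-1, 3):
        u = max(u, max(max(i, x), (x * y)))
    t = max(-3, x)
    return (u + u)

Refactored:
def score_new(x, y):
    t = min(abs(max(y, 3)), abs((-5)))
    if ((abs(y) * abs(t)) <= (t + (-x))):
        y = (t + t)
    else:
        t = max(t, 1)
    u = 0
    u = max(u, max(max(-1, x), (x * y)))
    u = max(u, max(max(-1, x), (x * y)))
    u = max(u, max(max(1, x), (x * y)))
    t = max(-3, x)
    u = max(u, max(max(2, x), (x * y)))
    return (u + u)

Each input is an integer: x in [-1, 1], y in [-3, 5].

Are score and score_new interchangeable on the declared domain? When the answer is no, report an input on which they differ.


Equivalent. The suspicious edit (`0` became `-1`) never changes the result for any input inside the declared domain.
Every one of the 27 inputs gives matching results.
As a probe, take x=1, y=-1: score runs t = 3; ((abs(y) * abs(t)) <= (t - x)) -> false; t = 3; u = 0; [i=-1]; u = 1; [i=0]; u = 1; [i=1]; u = 1; [i=2]; u = 2; t = 1; return 4; score_new runs t = 3; ((abs(y) * abs(t)) <= (t + (-x))) -> false; t = 3; u = 0; u = 1; u = 1; u = 1; t = 1; u = 2; return 4; both end at 4.
verdict: equivalent


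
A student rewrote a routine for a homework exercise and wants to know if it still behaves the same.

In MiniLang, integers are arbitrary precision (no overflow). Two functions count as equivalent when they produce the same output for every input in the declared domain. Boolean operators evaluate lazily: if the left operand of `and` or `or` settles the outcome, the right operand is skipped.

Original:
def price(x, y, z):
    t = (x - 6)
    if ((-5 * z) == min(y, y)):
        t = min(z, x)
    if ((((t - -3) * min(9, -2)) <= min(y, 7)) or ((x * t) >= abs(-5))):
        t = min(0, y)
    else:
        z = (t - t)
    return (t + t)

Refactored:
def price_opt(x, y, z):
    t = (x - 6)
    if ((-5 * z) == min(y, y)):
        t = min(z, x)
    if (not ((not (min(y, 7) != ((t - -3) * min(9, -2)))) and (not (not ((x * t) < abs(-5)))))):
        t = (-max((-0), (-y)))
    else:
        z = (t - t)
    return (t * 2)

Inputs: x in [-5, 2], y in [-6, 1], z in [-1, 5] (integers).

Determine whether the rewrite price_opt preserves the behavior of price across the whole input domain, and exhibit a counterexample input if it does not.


The rewrite breaks on x=-2, y=-5, z=1, where the results are -4 and -10.
price: t becomes -8; next ((-5 * z) == min(y, y)) evaluates to true; next t becomes -2; next ((((t - -3) * min(9, -2)) <= min(y, 7)) or ((x * t) >= abs(-5))) evaluates to false; next z becomes 0; next final value -4
price_opt: t becomes -8; next ((-5 * z) == min(y, y)) evaluates to true; next t becomes -2; next (not ((not (min(y, 7) != ((t - -3) * min(9, -2)))) and (not (not ((x * t) < abs(-5)))))) evaluates to true; next t becomes -5; next final value -10
verdict: not equivalent; witness: x=-2, y=-5, z=1


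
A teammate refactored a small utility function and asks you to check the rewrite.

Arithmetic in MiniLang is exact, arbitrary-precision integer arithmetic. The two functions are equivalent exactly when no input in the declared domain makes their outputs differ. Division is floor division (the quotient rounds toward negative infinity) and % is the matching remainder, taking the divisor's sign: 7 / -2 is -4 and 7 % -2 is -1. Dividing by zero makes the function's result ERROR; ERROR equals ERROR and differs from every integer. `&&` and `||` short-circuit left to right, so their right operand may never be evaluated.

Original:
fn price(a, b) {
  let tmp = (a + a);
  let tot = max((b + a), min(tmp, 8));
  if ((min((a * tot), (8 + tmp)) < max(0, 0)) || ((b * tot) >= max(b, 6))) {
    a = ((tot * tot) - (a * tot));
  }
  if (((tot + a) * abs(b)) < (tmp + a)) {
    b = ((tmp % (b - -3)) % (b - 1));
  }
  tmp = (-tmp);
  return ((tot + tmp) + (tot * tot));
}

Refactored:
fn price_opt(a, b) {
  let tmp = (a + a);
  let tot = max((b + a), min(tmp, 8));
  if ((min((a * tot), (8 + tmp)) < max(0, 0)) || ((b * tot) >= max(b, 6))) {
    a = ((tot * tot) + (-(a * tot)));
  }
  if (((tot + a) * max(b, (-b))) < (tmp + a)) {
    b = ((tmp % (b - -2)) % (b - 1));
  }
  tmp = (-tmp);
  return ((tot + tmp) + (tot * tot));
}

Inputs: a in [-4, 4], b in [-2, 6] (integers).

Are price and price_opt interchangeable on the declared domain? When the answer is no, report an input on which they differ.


The rewrite breaks on a=-1, b=-2, where the results are 4 and ERROR.
price: tmp=-2, then tot=-2, then ((min((a * tot), (8 + tmp)) < max(0, 0)) || ((b * tot) >= max(b, 6))) is false, then (((tot + a) * abs(b)) < (tmp + a)) is true, then b=0, then tmp=2, then returns 4
price_opt: tmp=-2, then tot=-2, then ((min((a * tot), (8 + tmp)) < max(0, 0)) || ((b * tot) >= max(b, 6))) is false, then (((tot + a) * max(b, (-b))) < (tmp + a)) is true, then a zero divisor aborts: ERROR
verdict: not equivalent; witness: a=-1, b=-2


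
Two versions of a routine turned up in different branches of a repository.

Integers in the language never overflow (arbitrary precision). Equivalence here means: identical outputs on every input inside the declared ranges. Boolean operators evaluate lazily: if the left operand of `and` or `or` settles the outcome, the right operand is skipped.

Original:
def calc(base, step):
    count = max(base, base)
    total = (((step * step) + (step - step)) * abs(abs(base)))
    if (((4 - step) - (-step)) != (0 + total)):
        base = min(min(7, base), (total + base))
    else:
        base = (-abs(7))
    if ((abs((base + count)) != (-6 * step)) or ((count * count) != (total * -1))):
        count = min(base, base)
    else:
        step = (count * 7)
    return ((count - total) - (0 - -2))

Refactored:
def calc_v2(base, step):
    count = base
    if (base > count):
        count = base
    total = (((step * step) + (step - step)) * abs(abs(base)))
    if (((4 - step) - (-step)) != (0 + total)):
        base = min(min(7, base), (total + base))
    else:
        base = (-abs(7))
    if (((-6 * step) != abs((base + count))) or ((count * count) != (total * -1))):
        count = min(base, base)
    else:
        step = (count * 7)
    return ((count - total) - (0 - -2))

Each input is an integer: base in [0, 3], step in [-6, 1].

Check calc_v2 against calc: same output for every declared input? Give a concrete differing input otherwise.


The two versions differ — the changes include statement counts differ, and min/max/abs usage differs, and comparison usage differs, and branching structure differs.
Tracing base=2, step=-6: calc: count := 2 | total := 72 | (((4 - step) - (-step)) != (0 + total)): true | base := 2 | ((abs((base + count)) != (-6 * step)) or ((count * count) != (total * -1))): true | count := 2 | result -72 | calc_v2: count := 2 | (base > count): false | total := 72 | (((4 - step) - (-step)) != (0 + total)): true | base := 2 | (((-6 * step) != abs((base + count))) or ((count * count) != (total * -1))): true | count := 2 | result -72 — matching result -72.
Checked all 32 inputs in the declared domain: the outputs agree on every one.
verdict: equivalent


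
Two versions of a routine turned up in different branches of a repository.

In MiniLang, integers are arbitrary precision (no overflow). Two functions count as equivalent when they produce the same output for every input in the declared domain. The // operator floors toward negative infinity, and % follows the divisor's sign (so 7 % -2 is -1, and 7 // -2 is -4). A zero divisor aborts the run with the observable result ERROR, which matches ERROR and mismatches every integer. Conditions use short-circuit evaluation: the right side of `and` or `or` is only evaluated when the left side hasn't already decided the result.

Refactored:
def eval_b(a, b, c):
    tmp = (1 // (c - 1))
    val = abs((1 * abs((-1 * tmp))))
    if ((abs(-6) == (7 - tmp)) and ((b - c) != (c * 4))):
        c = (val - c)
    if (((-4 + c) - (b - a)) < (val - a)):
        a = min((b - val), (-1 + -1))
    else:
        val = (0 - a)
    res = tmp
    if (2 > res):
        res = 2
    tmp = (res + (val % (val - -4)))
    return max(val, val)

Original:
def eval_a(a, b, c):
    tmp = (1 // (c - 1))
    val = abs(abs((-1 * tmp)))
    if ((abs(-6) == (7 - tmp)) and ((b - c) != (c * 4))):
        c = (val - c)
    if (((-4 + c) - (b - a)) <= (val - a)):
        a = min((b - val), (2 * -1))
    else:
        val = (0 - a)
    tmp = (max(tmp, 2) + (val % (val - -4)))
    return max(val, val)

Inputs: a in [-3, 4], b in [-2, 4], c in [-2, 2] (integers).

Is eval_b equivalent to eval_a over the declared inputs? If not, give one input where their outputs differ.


Consider the input a=2, b=-2, c=-1.
eval_a: tmp becomes -1; next val becomes 1; next ((abs(-6) == (7 - tmp)) and ((b - c) != (c * 4))) evaluates to false; next (((-4 + c) - (b - a)) <= (val - a)) evaluates to true; next a becomes -3; next tmp becomes 3; next final value 1
eval_b: tmp becomes -1; next val becomes 1; next ((abs(-6) == (7 - tmp)) and ((b - c) != (c * 4))) evaluates to false; next (((-4 + c) - (b - a)) < (val - a)) evaluates to false; next val becomes -2; next res becomes -1; next (2 > res) evaluates to true; next res becomes 2; next tmp becomes 2; next final value -2
1 vs -2 — the two versions disagree here.
verdict: not equivalent; witness: a=2, b=-2, c=-1


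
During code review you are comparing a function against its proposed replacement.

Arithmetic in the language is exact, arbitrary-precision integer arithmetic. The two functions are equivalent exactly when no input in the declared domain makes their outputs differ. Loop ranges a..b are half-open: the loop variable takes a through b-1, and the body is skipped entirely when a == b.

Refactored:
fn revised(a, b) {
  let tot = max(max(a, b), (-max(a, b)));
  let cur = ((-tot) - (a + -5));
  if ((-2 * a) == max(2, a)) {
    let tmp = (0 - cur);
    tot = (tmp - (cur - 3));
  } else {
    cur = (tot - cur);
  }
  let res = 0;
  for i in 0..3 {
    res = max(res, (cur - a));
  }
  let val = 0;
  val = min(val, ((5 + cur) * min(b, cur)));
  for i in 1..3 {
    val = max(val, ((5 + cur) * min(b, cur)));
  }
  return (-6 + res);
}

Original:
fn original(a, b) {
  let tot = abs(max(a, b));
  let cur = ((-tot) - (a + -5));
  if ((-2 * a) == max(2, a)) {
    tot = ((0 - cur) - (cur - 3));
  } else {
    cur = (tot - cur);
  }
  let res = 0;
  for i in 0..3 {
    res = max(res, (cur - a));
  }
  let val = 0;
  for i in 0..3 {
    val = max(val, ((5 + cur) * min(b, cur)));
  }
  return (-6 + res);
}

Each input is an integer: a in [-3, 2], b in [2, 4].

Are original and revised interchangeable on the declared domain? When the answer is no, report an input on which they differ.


The edit looks behavioral (`max(val, ((5 + cur) * min(b, cur)))` became `min(val, ((5 + cur) * min(b, cur)))`), but over these ranges it never changes the outcome.
Tracing a=-1, b=4: original: tot=4, then cur=2, then ((-2 * a) == max(2, a)) is true, then tot=-1, then res=0, then (i=0), then res=3, then (i=1), then res=3, then (i=2), then res=3, then val=0, then (i=0), then val=14, then (i=1), then val=14, then (i=2), then val=14, then returns -3 | revised: tot=4, then cur=2, then ((-2 * a) == max(2, a)) is true, then tmp=-2, then tot=-1, then res=0, then (i=0), then res=3, then (i=1), then res=3, then (i=2), then res=3, then val=0, then val=0, then (i=1), then val=14, then (i=2), then val=14, then returns -3 — matching result -3.
Every one of the 18 inputs gives matching results.
verdict: equivalent


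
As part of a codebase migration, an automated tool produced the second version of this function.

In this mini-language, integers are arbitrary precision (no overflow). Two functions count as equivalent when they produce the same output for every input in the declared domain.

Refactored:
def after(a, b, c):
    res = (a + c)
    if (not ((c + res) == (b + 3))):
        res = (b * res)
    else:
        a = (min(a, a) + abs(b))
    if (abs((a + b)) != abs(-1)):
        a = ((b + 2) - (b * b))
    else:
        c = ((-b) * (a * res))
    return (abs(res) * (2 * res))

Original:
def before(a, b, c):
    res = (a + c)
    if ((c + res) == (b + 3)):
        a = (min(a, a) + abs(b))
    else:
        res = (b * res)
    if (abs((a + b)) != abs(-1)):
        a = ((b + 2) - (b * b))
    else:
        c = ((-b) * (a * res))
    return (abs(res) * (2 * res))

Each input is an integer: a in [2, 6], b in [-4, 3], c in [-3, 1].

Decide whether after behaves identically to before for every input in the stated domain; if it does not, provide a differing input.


Side by side, the visible changes include: boolean connective usage differs.
As a probe, take a=3, b=3, c=-2: before runs res = 1; ((c + res) == (b + 3)) -> false; res = 3; (abs((a + b)) != abs(-1)) -> true; a = -4; return 18; after runs res = 1; (not ((c + res) == (b + 3))) -> true; res = 3; (abs((a + b)) != abs(-1)) -> true; a = -4; return 18; both end at 18.
Checked all 200 inputs in the declared domain: the outputs agree on every one.
verdict: equivalent


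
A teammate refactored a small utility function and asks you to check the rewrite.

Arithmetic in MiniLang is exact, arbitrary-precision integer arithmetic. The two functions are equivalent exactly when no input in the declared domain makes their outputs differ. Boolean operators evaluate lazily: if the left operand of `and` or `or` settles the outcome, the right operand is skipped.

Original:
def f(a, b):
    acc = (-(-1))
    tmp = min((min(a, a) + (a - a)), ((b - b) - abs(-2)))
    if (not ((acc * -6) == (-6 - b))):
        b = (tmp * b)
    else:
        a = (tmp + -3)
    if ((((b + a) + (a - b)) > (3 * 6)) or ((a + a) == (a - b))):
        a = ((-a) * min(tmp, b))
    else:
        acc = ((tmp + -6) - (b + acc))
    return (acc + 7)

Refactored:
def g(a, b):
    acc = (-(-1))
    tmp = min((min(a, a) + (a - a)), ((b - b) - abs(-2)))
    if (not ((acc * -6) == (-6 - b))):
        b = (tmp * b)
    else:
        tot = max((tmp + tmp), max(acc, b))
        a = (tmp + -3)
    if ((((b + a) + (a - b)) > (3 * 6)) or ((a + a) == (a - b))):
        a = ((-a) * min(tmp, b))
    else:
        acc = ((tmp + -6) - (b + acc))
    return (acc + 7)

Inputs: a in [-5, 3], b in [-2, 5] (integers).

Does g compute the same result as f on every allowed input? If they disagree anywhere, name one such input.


The two are interchangeable: statement counts differ, arithmetic usage differs, min/max/abs usage differs, local variable names differ, and every declared input agrees.
Spot check at a=-5, b=2 — f: acc becomes 1; next tmp becomes -5; next (not ((acc * -6) == (-6 - b))) evaluates to true; next b becomes -10; next ((((b + a) + (a - b)) > (3 * 6)) or ((a + a) == (a - b))) evaluates to false; next acc becomes -2; next final value 5. g: acc becomes 1; next tmp becomes -5; next (not ((acc * -6) == (-6 - b))) evaluates to true; next b becomes -10; next ((((b + a) + (a - b)) > (3 * 6)) or ((a + a) == (a - b))) evaluates to false; next acc becomes -2; next final value 5. Both give 5.
Checked all 72 inputs in the declared domain: the outputs agree on every one.
verdict: equivalent


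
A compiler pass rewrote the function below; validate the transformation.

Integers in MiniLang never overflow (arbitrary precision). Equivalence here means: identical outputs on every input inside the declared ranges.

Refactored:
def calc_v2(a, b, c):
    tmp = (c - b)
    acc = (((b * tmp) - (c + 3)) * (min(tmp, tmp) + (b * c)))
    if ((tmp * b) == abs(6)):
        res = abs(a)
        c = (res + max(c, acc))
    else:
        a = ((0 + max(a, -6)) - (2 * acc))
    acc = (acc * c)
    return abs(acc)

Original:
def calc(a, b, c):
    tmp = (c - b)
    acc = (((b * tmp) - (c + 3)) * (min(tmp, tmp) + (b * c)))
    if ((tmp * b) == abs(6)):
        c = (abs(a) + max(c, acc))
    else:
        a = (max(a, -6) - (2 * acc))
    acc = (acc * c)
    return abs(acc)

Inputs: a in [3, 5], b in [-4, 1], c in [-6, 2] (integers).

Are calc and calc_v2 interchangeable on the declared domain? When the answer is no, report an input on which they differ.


The two versions differ — the changes include local variable names differ, plus statement counts differ, plus constant usage differs, plus arithmetic usage differs.
One worked example (a=3, b=-1, c=2) — calc: tmp := 3 | acc := -8 | ((tmp * b) == abs(6)): false | a := 19 | acc := -16 | result 16; calc_v2: tmp := 3 | acc := -8 | ((tmp * b) == abs(6)): false | a := 19 | acc := -16 | result 16; agreement on 16.
Checked all 162 inputs in the declared domain: the outputs agree on every one.
verdict: equivalent


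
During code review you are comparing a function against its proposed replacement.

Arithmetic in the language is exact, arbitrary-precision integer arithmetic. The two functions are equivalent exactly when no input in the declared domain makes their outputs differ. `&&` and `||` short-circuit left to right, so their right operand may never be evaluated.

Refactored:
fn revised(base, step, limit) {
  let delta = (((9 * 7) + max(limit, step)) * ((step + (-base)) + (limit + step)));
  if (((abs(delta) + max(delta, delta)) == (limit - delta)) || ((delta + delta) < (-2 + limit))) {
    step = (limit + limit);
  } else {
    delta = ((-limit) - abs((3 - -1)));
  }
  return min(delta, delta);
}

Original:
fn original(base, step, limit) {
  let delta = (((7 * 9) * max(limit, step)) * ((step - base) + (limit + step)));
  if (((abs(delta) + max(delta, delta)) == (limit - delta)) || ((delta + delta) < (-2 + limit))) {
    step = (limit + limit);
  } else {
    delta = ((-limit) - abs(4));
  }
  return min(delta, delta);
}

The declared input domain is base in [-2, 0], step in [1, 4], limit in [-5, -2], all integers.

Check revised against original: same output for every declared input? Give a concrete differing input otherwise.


Input base=-2, step=1, limit=-5: -63 from original versus -64 from revised.
verdict: not equivalent; witness: base=-2, step=1, limit=-5


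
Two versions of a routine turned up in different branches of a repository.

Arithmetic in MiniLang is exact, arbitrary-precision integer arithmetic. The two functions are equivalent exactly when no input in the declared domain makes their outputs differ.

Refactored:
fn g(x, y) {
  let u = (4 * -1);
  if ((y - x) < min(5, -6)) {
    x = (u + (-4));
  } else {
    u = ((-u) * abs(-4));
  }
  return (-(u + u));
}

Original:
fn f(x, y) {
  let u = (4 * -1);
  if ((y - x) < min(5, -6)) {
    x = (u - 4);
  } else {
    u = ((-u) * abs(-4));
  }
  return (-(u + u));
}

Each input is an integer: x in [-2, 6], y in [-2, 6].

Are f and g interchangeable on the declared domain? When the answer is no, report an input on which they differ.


Behavior is preserved: although arithmetic usage differs, the outputs never diverge.
One worked example (x=-1, y=3) — f: u := -4 | ((y - x) < min(5, -6)): false | u := 16 | result -32; g: u := -4 | ((y - x) < min(5, -6)): false | u := 16 | result -32; agreement on -32.
Every one of the 81 inputs gives matching results.
verdict: equivalent


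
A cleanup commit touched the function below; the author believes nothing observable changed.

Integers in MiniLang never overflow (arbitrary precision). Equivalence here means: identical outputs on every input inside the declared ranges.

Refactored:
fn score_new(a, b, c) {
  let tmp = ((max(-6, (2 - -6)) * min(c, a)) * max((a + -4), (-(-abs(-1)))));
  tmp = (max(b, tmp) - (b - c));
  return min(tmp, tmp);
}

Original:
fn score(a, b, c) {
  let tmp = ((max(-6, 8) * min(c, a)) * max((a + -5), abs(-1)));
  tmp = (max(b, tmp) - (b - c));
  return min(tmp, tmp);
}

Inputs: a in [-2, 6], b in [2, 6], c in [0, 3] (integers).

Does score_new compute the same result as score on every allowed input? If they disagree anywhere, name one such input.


Consider the input a=6, b=2, c=1.
score: tmp=8, then tmp=7, then returns 7
score_new: tmp=16, then tmp=15, then returns 15
7 != 15, so the rewrite changes behavior.
verdict: not equivalent; witness: a=6, b=2, c=1


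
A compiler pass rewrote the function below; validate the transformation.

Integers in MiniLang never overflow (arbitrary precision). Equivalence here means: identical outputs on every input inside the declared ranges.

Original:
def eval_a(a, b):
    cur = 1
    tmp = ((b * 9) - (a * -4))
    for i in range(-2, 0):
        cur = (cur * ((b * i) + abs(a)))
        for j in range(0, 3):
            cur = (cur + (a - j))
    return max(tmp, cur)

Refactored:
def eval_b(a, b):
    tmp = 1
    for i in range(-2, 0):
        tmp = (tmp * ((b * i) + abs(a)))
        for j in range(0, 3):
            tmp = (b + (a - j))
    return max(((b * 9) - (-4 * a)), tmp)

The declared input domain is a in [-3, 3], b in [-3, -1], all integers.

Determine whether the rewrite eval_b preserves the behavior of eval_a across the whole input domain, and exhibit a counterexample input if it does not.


Consider the input a=-3, b=-3.
eval_a: cur=1, then tmp=-39, then (i=-2), then cur=9, then (j=0), then cur=6, then (j=1), then cur=2, then (j=2), then cur=-3, then (i=-1), then cur=-18, then (j=0), then cur=-21, then (j=1), then cur=-25, then (j=2), then cur=-30, then returns -30
eval_b: tmp=1, then (i=-2), then tmp=9, then (j=0), then tmp=-6, then (j=1), then tmp=-7, then (j=2), then tmp=-8, then (i=-1), then tmp=-48, then (j=0), then tmp=-6, then (j=1), then tmp=-7, then (j=2), then tmp=-8, then returns -8
-30 against -8: the behavior changed.
verdict: not equivalent; witness: a=-3, b=-3


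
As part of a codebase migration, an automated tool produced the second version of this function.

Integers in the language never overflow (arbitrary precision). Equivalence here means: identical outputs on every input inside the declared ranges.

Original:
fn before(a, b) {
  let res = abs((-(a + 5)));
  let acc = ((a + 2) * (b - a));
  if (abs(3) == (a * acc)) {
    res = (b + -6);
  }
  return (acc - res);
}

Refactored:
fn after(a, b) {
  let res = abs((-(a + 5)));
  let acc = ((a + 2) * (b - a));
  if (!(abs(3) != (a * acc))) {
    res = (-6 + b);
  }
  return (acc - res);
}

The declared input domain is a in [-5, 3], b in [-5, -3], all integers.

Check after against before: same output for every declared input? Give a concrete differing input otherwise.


Side by side, the visible changes include: boolean connective usage differs; comparison usage differs.
As a probe, take a=3, b=-3: before runs res becomes 8; next acc becomes -30; next (abs(3) == (a * acc)) evaluates to false; next final value -38; after runs res becomes 8; next acc becomes -30; next (!(abs(3) != (a * acc))) evaluates to false; next final value -38; both end at -38.
Every one of the 27 inputs gives matching results.
verdict: equivalent


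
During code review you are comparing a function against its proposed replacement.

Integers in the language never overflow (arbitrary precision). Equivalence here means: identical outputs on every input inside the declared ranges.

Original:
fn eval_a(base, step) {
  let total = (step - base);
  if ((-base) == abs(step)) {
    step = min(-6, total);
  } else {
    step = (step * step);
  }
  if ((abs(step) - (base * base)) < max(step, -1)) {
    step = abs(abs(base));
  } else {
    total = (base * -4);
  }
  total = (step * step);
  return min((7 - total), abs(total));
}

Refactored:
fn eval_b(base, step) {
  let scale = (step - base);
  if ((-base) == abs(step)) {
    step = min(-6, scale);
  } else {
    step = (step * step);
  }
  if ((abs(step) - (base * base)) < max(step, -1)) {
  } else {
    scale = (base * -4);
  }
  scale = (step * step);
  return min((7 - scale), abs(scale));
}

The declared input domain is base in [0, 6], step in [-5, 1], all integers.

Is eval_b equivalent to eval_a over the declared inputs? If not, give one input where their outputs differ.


Try base=1, step=-5.
eval_a: total := -6 | ((-base) == abs(step)): false | step := 25 | ((abs(step) - (base * base)) < max(step, -1)): true | step := 1 | total := 1 | result 1
eval_b: scale := -6 | ((-base) == abs(step)): false | step := 25 | ((abs(step) - (base * base)) < max(step, -1)): true | scale := 625 | result -618
1 vs -618 — the two versions disagree here.
verdict: not equivalent; witness: base=1, step=-5


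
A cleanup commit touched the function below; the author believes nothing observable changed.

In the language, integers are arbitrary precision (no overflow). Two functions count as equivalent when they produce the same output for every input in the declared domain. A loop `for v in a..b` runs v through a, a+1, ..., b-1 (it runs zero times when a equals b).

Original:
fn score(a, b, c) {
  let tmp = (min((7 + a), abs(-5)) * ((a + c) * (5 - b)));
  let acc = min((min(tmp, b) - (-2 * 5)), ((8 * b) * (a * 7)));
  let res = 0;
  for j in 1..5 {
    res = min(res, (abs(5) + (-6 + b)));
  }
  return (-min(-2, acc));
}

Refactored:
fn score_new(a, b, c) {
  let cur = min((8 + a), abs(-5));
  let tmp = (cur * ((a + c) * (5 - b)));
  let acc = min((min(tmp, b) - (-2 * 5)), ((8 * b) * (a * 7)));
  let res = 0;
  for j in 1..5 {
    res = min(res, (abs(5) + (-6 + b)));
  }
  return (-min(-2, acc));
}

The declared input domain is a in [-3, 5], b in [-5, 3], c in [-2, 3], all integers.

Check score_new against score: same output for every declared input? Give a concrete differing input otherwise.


Try a=-3, b=-5, c=-2.
score: tmp := -200 | acc := -190 | res := 0 | iter j=1: | res := -6 | iter j=2: | res := -6 | iter j=3: | res := -6 | iter j=4: | res := -6 | result 190
score_new: cur := 5 | tmp := -250 | acc := -240 | res := 0 | iter j=1: | res := -6 | iter j=2: | res := -6 | iter j=3: | res := -6 | iter j=4: | res := -6 | result 240
190 != 240, so the rewrite changes behavior.
verdict: not equivalent; witness: a=-3, b=-5, c=-2


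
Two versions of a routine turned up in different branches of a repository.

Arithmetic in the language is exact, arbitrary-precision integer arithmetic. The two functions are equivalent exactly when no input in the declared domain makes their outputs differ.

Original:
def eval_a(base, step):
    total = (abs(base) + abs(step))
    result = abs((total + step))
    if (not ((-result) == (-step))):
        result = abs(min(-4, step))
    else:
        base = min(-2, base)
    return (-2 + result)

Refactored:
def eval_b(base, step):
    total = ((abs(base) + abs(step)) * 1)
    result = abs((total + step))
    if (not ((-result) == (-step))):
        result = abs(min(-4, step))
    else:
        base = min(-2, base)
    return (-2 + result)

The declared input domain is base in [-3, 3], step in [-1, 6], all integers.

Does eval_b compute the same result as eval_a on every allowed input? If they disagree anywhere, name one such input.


Behavior is preserved: although arithmetic usage differs; constant usage differs, the outputs never diverge.
One worked example (base=-2, step=4) — eval_a: total := 6 | result := 10 | (not ((-result) == (-step))): true | result := 4 | result 2; eval_b: total := 6 | result := 10 | (not ((-result) == (-step))): true | result := 4 | result 2; agreement on 2.
Checked all 56 inputs in the declared domain: the outputs agree on every one.
verdict: equivalent


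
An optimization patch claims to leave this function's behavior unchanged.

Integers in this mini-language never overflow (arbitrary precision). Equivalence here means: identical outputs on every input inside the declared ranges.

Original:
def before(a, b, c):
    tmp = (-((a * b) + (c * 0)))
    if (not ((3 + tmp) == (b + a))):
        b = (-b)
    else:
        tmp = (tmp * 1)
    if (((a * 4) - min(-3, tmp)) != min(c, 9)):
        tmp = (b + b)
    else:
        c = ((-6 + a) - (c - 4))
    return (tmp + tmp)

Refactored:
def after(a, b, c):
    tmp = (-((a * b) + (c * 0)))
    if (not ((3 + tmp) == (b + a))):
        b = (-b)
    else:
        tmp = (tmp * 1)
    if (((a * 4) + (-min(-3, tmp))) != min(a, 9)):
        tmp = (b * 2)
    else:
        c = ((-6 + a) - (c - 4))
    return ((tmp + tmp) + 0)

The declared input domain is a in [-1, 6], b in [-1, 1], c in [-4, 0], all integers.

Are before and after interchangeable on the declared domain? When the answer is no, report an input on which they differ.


There is a counterexample at a=-1, b=-1, c=-4: 4 on one side, -2 on the other.
before: tmp = -1; (not ((3 + tmp) == (b + a))) -> true; b = 1; (((a * 4) - min(-3, tmp)) != min(c, 9)) -> true; tmp = 2; return 4
after: tmp = -1; (not ((3 + tmp) == (b + a))) -> true; b = 1; (((a * 4) + (-min(-3, tmp))) != min(a, 9)) -> false; c = 1; return -2
verdict: not equivalent; witness: a=-1, b=-1, c=-4


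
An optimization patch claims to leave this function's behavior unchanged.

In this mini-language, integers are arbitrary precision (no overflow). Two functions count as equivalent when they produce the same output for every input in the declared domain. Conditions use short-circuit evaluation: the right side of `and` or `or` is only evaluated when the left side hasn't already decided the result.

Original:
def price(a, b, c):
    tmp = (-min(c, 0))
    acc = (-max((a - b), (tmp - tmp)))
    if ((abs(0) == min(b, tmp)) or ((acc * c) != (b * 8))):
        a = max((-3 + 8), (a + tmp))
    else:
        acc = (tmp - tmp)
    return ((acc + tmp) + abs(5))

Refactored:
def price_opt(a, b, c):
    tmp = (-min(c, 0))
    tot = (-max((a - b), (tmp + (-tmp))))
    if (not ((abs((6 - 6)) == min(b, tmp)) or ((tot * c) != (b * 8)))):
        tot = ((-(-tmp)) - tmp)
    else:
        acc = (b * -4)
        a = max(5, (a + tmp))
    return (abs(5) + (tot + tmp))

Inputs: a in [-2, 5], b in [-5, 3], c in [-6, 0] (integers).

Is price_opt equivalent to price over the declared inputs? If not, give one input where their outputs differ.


This is a faithful refactor — constant usage differs; statement counts differ; boolean connective usage differs; local variable names differ; arithmetic usage differs, but the computed results match everywhere.
Spot check at a=-2, b=0, c=-6 — price: tmp = 6; acc = 0; ((abs(0) == min(b, tmp)) or ((acc * c) != (b * 8))) -> true; a = 5; return 11. price_opt: tmp = 6; tot = 0; (not ((abs((6 - 6)) == min(b, tmp)) or ((tot * c) != (b * 8)))) -> false; acc = 0; a = 5; return 11. Both give 11.
An exhaustive pass over the 504 declared inputs shows identical outputs.
verdict: equivalent


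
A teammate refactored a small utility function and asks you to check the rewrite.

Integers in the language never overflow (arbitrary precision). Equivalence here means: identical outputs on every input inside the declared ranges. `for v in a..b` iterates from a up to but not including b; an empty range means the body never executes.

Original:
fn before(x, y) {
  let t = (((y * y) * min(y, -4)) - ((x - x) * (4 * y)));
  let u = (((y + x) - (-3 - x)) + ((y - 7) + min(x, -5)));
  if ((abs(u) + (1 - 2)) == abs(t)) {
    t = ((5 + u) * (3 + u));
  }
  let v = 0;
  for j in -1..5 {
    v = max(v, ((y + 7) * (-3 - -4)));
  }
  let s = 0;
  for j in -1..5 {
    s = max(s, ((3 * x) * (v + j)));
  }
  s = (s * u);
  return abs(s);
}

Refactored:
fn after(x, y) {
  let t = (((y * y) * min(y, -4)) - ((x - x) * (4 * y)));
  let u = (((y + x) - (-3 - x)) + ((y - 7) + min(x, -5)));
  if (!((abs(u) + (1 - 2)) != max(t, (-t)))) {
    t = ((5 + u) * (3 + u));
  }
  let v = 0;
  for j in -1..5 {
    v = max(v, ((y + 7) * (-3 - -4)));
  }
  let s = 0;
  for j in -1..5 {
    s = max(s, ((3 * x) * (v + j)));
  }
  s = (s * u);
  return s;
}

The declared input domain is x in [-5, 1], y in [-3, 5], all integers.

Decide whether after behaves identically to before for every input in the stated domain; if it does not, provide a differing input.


There is a counterexample at x=1, y=-3: 312 on one side, -312 on the other.
before: t = -36; u = -13; ((abs(u) + (1 - 2)) == abs(t)) -> false; v = 0; [j=-1]; v = 4; [j=0]; v = 4; [j=1]; v = 4; [j=2]; v = 4; [j=3]; v = 4; [j=4]; v = 4; s = 0; [j=-1]; s = 9; [j=0]; s = 12; [j=1]; s = 15; [j=2]; s = 18; [j=3]; s = 21; [j=4]; s = 24; s = -312; return 312
after: t = -36; u = -13; (!((abs(u) + (1 - 2)) != max(t, (-t)))) -> false; v = 0; [j=-1]; v = 4; [j=0]; v = 4; [j=1]; v = 4; [j=2]; v = 4; [j=3]; v = 4; [j=4]; v = 4; s = 0; [j=-1]; s = 9; [j=0]; s = 12; [j=1]; s = 15; [j=2]; s = 18; [j=3]; s = 21; [j=4]; s = 24; s = -312; return -312
verdict: not equivalent; witness: x=1, y=-3


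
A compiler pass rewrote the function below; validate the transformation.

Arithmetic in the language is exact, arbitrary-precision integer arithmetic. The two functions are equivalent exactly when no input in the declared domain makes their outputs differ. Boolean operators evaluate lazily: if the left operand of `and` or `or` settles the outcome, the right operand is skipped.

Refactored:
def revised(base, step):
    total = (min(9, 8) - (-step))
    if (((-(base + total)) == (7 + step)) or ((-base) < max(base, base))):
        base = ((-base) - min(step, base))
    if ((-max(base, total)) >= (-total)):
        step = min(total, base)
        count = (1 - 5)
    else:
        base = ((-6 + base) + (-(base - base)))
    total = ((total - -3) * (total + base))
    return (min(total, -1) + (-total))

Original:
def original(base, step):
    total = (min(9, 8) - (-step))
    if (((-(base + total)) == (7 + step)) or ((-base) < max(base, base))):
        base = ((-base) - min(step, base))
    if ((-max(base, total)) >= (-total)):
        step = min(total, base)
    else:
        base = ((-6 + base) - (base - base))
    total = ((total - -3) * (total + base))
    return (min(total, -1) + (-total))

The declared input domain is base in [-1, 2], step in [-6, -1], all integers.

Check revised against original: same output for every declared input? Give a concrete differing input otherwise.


Reading the diff, among the changes: constant usage differs; local variable names differ; arithmetic usage differs; statement counts differ.
One worked example (base=0, step=-5) — original: total=3, then (((-(base + total)) == (7 + step)) or ((-base) < max(base, base))) is false, then ((-max(base, total)) >= (-total)) is true, then step=0, then total=18, then returns -19; revised: total=3, then (((-(base + total)) == (7 + step)) or ((-base) < max(base, base))) is false, then ((-max(base, total)) >= (-total)) is true, then step=0, then count=-4, then total=18, then returns -19; agreement on -19.
Sweeping the whole domain (24 inputs) finds no disagreement.
verdict: equivalent
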